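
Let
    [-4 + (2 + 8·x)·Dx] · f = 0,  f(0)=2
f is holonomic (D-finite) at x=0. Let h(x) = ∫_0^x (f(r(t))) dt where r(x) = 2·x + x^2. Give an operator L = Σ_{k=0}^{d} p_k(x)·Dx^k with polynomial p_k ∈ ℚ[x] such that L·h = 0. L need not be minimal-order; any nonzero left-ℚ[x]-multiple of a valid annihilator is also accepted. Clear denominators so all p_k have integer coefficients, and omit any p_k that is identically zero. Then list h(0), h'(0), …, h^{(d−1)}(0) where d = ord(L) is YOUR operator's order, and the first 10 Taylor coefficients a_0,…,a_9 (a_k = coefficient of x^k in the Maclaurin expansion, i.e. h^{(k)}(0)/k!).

f: a_k = 2, 4, -4, 8, -20, 56, -168, 528, -1716, 5720, …
h₀=f(r): pull back L_f along r ⇒ L₀.
Integrate: L := L₀·Dx.
L = (-4 - 4·x)·Dx + (1 + 8·x + 4·x^2)·Dx^2  (order 2).
h: a_k = 0, 2, 4, -4, 12, -228/5, 200, -6744/7, 4956, -80284/3, …
ICs: h(0) = 0, h′(0) = 2.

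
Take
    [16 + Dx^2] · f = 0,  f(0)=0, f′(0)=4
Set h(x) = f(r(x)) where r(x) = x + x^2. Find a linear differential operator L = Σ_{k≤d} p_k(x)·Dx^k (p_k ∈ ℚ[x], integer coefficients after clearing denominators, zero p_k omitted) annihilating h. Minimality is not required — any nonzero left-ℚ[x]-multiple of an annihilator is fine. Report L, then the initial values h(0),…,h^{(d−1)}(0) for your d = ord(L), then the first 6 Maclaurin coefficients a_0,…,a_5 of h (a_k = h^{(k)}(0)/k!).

f: a_k = 0, 4, 0, -32/3, 0, 128/15, …
Substitute x→r, Dx→(1/r')Dx; clear ⇒ L₀.
L = (16 + 96·x + 192·x^2 + 128·x^3) - 2·Dx + (1 + 2·x)·Dx^2  (order 2).
h: a_k = 0, 4, 4, -32/3, -32, -352/15, …
ICs: h(0) = 0, h′(0) = 4.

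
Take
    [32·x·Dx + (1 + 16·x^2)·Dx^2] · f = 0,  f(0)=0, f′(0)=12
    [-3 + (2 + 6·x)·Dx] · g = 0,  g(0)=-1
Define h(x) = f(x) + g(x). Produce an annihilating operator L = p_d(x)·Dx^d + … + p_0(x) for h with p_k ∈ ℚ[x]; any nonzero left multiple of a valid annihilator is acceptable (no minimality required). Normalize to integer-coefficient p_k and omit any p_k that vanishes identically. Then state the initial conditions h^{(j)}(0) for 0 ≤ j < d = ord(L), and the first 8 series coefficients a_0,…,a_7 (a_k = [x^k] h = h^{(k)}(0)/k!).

L = (-192 - 1440·x + 9216·x^2 + 13824·x^3)·Dx + (-155 - 768·x + 4128·x^2 + 36864·x^3 + 48384·x^4)·Dx^2 + (-6 + 110·x + 576·x^2 + 2624·x^3 + 10752·x^4 + 13824·x^5)·Dx^3  (order 3).
h: a_k = -1, 21/2, 9/8, -1051/16, 405/128, 777927/1280, 15309/1024, -101168493/14336, …
ICs: h(0) = -1, h′(0) = 21/2, h′′(0) = 9/4.

f: a_k = 0, 12, 0, -64, 0, 3072/5, 0, -49152/7, …
g: a_k = -1, -3/2, 9/8, -27/16, 405/128, -1701/256, 15309/1024, -72171/2048, …
h₀=f+g: left-lcm gives L₀, ord ≤ 3.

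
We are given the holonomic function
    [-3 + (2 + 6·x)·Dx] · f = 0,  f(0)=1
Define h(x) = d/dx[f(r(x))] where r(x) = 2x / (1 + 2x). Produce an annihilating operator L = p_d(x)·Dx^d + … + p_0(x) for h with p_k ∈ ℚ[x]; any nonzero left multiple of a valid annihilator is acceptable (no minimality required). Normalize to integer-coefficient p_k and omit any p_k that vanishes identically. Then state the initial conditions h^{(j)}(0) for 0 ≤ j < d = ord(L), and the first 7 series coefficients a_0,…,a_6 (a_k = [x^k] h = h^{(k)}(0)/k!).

f: a_k = 1, 3/2, -9/8, 27/16, -405/128, 1701/256, -15309/1024, …
f∘r: x↦r, Dx↦Dx/r' in L_f ⇒ L₀.
Differentiate: ansatz ord ≤ ord L₀ ⇒ L.
L = (-7 - 32·x) + (-1 - 10·x - 16·x^2)·Dx  (order 1).
h: a_k = 3, -21, 261/2, -1677/2, 45345/8, -318915/8, 4608345/16, …
ICs: h(0) = 3.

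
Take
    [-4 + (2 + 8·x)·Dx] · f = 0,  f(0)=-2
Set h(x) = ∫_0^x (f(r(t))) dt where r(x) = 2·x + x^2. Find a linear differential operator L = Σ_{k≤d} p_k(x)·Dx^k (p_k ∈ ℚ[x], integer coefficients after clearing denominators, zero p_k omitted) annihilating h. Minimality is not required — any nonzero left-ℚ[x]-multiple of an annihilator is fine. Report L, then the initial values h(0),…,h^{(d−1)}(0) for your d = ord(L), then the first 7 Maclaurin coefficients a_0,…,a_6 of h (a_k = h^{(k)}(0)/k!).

L = (-4 - 4·x)·Dx + (1 + 8·x + 4·x^2)·Dx^2  (order 2).
h: a_k = 0, -2, -4, 4, -12, 228/5, -200, …
ICs: h(0) = 0, h′(0) = -2.

f: a_k = -2, -4, 4, -8, 20, -56, 168, …
Substitute x→r, Dx→(1/r')Dx; clear ⇒ L₀.
∫: right-multiply L₀ by Dx.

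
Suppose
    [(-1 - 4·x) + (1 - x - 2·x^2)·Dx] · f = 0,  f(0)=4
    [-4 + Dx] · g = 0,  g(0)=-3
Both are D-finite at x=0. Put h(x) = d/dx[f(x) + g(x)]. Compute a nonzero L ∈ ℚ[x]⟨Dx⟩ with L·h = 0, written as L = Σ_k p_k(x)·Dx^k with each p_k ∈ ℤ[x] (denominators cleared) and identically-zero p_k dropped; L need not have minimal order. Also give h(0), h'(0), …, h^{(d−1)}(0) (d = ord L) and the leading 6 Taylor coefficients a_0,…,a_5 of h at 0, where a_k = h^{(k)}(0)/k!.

L = (12 + 240·x + 288·x^2 + 768·x^3 + 384·x^4) + (-7 - 56·x - 160·x^2 - 160·x^3 + 160·x^4 + 128·x^5)·Dx + (1 - x + 22·x^2 - 8·x^3 - 64·x^4 - 32·x^5)·Dx^2  (order 2).
h: a_k = -8, -24, -36, 48, 292, 4648/5, …
ICs: h(0) = -8, h′(0) = -24.

f: a_k = 4, 4, 12, 20, 44, 84, …
g: a_k = -3, -12, -24, -32, -32, -128/5, …
Sum ⇒ L₀ = lclm(L_f,L_g) in ℚ(x)⟨Dx⟩.
h=h₀': d/dx-closure on L₀ ⇒ L.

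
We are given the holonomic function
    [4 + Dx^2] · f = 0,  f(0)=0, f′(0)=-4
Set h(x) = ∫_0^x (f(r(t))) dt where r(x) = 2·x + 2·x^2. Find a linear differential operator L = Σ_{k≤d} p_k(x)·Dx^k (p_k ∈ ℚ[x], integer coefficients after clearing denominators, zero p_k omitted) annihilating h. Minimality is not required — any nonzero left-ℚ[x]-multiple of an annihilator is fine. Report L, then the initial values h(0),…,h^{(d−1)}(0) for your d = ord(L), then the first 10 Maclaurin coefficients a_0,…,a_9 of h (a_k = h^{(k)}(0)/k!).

L = (16 + 96·x + 192·x^2 + 128·x^3)·Dx - 2·Dx^2 + (1 + 2·x)·Dx^3  (order 3).
h: a_k = 0, 0, -4, -8/3, 16/3, 64/5, 352/45, -64/7, -6464/315, -5632/405, …
ICs: h(0) = 0, h′(0) = 0, h′′(0) = -8.

f: a_k = 0, -4, 0, 8/3, 0, -8/15, 0, 16/315, 0, -8/2835, …
f∘r: x↦r, Dx↦Dx/r' in L_f ⇒ L₀.
∫: right-multiply L₀ by Dx.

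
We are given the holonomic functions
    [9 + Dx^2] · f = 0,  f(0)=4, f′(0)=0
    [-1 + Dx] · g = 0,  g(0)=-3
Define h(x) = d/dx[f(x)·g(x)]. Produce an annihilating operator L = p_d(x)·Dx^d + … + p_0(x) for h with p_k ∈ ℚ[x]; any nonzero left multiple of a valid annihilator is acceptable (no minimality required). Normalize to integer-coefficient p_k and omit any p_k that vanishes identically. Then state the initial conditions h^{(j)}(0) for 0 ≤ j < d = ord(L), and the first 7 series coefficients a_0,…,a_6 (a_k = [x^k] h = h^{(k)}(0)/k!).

f: a_k = 4, 0, -18, 0, 27/2, 0, -81/20, …
g: a_k = -3, -3, -3/2, -1/2, -1/8, -1/40, -1/240, …
f·g: L₀ = L_f ⊗_s L_g, ord ≤ 2·1.
Derive L from L₀ (diff closure).
L = 10 - 2·Dx + Dx^2  (order 2).
h: a_k = -12, 96, 156, -56, -158, -176/5, 614/15, …
ICs: h(0) = -12, h′(0) = 96.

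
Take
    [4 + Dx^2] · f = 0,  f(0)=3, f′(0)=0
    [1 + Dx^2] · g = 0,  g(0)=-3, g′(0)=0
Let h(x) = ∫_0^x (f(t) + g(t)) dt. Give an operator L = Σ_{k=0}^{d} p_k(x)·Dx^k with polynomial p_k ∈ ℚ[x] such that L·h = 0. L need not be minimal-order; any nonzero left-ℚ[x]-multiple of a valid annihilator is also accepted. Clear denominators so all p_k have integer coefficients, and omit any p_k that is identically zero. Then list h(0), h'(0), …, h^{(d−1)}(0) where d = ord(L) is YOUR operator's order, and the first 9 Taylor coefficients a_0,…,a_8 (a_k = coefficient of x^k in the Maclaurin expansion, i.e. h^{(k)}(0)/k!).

f: a_k = 3, 0, -6, 0, 2, 0, -4/15, 0, 2/105, …
g: a_k = -3, 0, 3/2, 0, -1/8, 0, 1/240, 0, -1/13440, …
Weyl lclm of L_f,L_g ⇒ L₀ (ord ≤ 4).
h=∫h₀ ⇒ L = L₀·Dx.
L = 4·Dx + 5·Dx^3 + Dx^5  (order 5).
h: a_k = 0, 0, 0, -3/2, 0, 3/8, 0, -3/80, 0, …
ICs: h(0) = 0, h′(0) = 0, h′′(0) = 0, h′′′(0) = -9, h′′′′(0) = 0.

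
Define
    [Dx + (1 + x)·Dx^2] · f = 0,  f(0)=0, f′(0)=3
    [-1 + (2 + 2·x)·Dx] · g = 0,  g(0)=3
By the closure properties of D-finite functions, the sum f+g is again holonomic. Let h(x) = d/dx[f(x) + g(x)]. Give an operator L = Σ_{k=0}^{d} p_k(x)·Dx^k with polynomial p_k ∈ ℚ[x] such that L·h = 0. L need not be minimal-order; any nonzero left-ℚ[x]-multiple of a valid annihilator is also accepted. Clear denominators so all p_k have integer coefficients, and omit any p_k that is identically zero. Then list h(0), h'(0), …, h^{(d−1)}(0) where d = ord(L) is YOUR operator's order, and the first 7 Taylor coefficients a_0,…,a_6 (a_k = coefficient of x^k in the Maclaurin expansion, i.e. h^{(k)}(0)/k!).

L = 1 + (5 + 5·x)·Dx + (2 + 4·x + 2·x^2)·Dx^2  (order 2).
h: a_k = 9/2, -15/4, 57/16, -111/32, 873/256, -1725/512, 6837/2048, …
ICs: h(0) = 9/2, h′(0) = -15/4.

f: a_k = 0, 3, -3/2, 1, -3/4, 3/5, -1/2, …
g: a_k = 3, 3/2, -3/8, 3/16, -15/128, 21/256, -63/1024, …
h₀=f+g: left-lcm gives L₀, ord ≤ 3.
Derive L from L₀ (diff closure).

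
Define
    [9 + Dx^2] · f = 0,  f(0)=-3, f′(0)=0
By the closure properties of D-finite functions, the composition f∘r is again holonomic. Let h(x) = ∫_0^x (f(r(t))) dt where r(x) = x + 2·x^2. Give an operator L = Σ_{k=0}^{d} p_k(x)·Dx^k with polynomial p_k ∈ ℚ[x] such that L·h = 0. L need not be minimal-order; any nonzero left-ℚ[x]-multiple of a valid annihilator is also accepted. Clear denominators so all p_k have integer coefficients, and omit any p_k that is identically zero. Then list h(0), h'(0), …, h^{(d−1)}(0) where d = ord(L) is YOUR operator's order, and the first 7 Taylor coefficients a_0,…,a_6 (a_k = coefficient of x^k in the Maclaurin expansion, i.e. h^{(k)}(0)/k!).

f: a_k = -3, 0, 27/2, 0, -81/8, 0, 243/80, …
L₀ from L_f via x↦r, Dx↦r'^{-1}Dx.
h=∫h₀ ⇒ L = L₀·Dx.
L = (9 + 108·x + 432·x^2 + 576·x^3)·Dx - 4·Dx^2 + (1 + 4·x)·Dx^3  (order 3).
h: a_k = 0, -3, 0, 9/2, 27/2, 351/40, -27/2, …
ICs: h(0) = 0, h′(0) = -3, h′′(0) = 0.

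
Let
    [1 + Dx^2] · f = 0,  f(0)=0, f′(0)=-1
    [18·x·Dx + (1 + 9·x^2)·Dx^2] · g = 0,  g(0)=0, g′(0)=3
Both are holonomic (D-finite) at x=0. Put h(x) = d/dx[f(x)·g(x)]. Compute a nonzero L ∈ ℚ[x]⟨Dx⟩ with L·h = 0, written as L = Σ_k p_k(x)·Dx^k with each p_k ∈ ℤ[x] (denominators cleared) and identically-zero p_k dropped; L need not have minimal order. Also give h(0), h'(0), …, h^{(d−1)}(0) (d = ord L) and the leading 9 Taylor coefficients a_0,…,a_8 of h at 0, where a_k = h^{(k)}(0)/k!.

L = (38998 + 738774·x^2 + 15162957·x^4 + 3032640·x^6 - 78732·x^8 - 1771470·x^10 + 531441·x^12) + (20772·x + 1033884·x^3 + 7902360·x^5 + 2624400·x^7 + 1180980·x^9 + 2125764·x^11)·Dx + (39368 + 755028·x^2 + 15369750·x^4 + 3887028·x^6 + 314928·x^8 - 1417176·x^10 + 1062882·x^12)·Dx^2 + (20772·x + 1033884·x^3 + 7902360·x^5 + 2624400·x^7 + 1180980·x^9 + 2125764·x^11)·Dx^3 + (370 + 16254·x^2 + 206793·x^4 + 854388·x^6 + 393660·x^8 + 354294·x^10 + 531441·x^12)·Dx^4  (order 4).
h: a_k = 0, -6, 0, 38, 0, -1203/4, 0, 15389/6, 0, …
ICs: h(0) = 0, h′(0) = -6, h′′(0) = 0, h′′′(0) = 228.

f: a_k = 0, -1, 0, 1/6, 0, -1/120, 0, 1/5040, 0, …
g: a_k = 0, 3, 0, -9, 0, 243/5, 0, -2187/7, 0, …
h₀=f·g: eliminate ⇒ L₀, order ≤ 2·2.
h=h₀': d/dx-closure on L₀ ⇒ L.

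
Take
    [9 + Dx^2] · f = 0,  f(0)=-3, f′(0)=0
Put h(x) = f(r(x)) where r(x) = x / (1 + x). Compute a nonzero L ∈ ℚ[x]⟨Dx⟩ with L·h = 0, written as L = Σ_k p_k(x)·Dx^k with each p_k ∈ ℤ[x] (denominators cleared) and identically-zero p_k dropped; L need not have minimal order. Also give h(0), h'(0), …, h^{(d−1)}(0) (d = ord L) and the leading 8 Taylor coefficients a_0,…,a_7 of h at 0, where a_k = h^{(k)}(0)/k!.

f: a_k = -3, 0, 27/2, 0, -81/8, 0, 243/80, 0, …
Change of var in L_f (x↦r) gives L₀.
L = 9 + (2 + 6·x + 6·x^2 + 2·x^3)·Dx + (1 + 4·x + 6·x^2 + 4·x^3 + x^4)·Dx^2  (order 2).
h: a_k = -3, 0, 27/2, -27, 243/8, -27/2, -2457/80, 4131/40, …
ICs: h(0) = -3, h′(0) = 0.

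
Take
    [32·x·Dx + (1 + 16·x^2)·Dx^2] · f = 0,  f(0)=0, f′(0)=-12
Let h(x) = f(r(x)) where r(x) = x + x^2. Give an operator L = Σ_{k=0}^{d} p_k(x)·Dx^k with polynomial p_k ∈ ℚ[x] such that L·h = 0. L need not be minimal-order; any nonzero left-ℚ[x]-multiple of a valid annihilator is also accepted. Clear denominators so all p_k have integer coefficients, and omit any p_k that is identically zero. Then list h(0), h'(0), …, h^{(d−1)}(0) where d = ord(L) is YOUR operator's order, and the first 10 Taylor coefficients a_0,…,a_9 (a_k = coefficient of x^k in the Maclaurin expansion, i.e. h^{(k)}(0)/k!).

L = (-2 + 32·x + 128·x^2 + 192·x^3 + 96·x^4)·Dx + (1 + 2·x + 16·x^2 + 64·x^3 + 80·x^4 + 32·x^5)·Dx^2  (order 2).
h: a_k = 0, -12, -12, 64, 192, -2112/5, -3008, 6144/7, 43008, 171008/3, …
ICs: h(0) = 0, h′(0) = -12.

f: a_k = 0, -12, 0, 64, 0, -3072/5, 0, 49152/7, 0, -262144/3, …
Substitute x→r, Dx→(1/r')Dx; clear ⇒ L₀.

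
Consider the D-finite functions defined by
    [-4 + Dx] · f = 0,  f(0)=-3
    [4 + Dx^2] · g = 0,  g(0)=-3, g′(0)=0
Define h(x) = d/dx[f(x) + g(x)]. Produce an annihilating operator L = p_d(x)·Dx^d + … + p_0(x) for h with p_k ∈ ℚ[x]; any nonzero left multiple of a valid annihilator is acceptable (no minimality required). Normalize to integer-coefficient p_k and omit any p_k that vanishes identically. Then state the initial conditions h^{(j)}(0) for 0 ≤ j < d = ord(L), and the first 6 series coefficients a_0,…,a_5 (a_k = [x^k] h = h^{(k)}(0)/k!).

L = 16 - 4·Dx + 4·Dx^2 - Dx^3  (order 3).
h: a_k = -12, -36, -96, -136, -128, -504/5, …
ICs: h(0) = -12, h′(0) = -36, h′′(0) = -192.

f: a_k = -3, -12, -24, -32, -32, -128/5, …
g: a_k = -3, 0, 6, 0, -2, 0, …
Sum ⇒ L₀ = lclm(L_f,L_g) in ℚ(x)⟨Dx⟩.
Differentiate: ansatz ord ≤ ord L₀ ⇒ L.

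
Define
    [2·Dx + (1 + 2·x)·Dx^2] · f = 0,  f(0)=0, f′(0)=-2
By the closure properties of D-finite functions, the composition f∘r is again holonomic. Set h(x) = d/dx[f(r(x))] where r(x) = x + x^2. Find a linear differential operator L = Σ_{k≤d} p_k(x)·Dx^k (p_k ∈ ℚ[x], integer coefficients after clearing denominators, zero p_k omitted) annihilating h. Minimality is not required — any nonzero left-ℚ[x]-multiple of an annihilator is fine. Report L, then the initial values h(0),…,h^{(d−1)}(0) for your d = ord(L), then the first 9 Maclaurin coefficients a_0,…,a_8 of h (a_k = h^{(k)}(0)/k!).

L = (4·x + 4·x^2) + (1 + 4·x + 6·x^2 + 4·x^3)·Dx  (order 1).
h: a_k = -2, 0, 4, -8, 8, 0, -16, 32, -32, …
ICs: h(0) = -2.

f: a_k = 0, -2, 2, -8/3, 4, -32/5, 32/3, -128/7, 32, …
Change of var in L_f (x↦r) gives L₀.
Derive L from L₀ (diff closure).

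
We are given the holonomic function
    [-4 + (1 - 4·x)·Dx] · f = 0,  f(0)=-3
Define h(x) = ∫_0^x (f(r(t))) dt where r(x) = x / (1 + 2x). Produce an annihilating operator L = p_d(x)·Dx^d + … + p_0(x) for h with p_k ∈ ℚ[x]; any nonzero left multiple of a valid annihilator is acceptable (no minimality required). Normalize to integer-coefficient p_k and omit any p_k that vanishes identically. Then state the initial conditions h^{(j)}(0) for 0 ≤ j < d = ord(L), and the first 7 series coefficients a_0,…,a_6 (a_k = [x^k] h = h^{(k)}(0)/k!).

f: a_k = -3, -12, -48, -192, -768, -3072, -12288, …
L₀ from L_f via x↦r, Dx↦r'^{-1}Dx.
h=∫₀ˣh₀: take L = L₀·Dx.
L = 4·Dx + (-1 + 4·x^2)·Dx^2  (order 2).
h: a_k = 0, -3, -6, -8, -12, -96/5, -32, …
ICs: h(0) = 0, h′(0) = -3.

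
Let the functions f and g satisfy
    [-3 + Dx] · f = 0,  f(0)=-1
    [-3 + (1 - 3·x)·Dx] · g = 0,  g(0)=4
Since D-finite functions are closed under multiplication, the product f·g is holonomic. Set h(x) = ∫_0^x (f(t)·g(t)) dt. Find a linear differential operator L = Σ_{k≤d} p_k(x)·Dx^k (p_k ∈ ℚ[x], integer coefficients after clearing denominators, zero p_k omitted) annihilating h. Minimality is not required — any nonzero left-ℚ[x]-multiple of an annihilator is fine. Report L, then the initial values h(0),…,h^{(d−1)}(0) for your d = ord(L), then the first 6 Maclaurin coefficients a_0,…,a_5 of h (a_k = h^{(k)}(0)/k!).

L = (6 - 9·x)·Dx + (-1 + 3·x)·Dx^2  (order 2).
h: a_k = 0, -4, -12, -30, -72, -351/2, …
ICs: h(0) = 0, h′(0) = -4.

f: a_k = -1, -3, -9/2, -9/2, -27/8, -81/40, …
g: a_k = 4, 12, 36, 108, 324, 972, …
L₀ := L_f ⊗_s L_g (sym. prod.), ord ≤ 1.
∫: right-multiply L₀ by Dx.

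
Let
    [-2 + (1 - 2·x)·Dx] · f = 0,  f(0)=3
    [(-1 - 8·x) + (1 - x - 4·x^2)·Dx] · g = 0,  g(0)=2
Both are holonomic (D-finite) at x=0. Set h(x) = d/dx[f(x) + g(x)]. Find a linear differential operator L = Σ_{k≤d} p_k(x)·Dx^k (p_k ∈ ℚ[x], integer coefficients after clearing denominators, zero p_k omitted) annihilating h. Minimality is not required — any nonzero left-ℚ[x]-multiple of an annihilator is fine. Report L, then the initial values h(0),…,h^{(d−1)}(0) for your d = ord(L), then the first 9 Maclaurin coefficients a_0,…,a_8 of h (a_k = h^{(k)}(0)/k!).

L = (12 - 576·x + 1152·x^2 - 3072·x^3 + 1536·x^4) + (15 + 60·x - 288·x^2 + 1152·x^3 - 2880·x^4 + 1536·x^5)·Dx + (-3 + 21·x - 78·x^2 + 128·x^3 + 96·x^4 - 448·x^5 + 256·x^6)·Dx^2  (order 2).
h: a_k = 8, 44, 126, 424, 1130, 3324, 8862, 24784, 66546, …
ICs: h(0) = 8, h′(0) = 44.

f: a_k = 3, 6, 12, 24, 48, 96, 192, 384, 768, …
g: a_k = 2, 2, 10, 18, 58, 130, 362, 882, 2330, …
Weyl lclm of L_f,L_g ⇒ L₀ (ord ≤ 2).
h=h₀': d/dx-closure on L₀ ⇒ L.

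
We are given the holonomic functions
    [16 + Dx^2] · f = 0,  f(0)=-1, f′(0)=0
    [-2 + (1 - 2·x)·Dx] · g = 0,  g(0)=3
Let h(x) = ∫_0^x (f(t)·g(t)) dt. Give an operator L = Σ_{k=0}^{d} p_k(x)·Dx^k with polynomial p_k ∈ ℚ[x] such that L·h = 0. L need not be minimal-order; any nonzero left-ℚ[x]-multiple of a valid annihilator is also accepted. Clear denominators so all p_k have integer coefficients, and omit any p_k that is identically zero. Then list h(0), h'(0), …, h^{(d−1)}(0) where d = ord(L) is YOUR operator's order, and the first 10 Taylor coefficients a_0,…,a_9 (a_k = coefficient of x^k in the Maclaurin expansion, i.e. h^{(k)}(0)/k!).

f: a_k = -1, 0, 8, 0, -32/3, 0, 256/45, 0, -512/315, 0, …
g: a_k = 3, 6, 12, 24, 48, 96, 192, 384, 768, 1536, …
f·g: L₀ = L_f ⊗_s L_g, ord ≤ 2·1.
Integrate: L := L₀·Dx.
L = (-16 + 32·x)·Dx + 4·Dx^2 + (-1 + 2·x)·Dx^3  (order 3).
h: a_k = 0, -3, -3, 4, 6, 16/5, 16/3, 1216/105, 304/15, 33536/945, …
ICs: h(0) = 0, h′(0) = -3, h′′(0) = -6.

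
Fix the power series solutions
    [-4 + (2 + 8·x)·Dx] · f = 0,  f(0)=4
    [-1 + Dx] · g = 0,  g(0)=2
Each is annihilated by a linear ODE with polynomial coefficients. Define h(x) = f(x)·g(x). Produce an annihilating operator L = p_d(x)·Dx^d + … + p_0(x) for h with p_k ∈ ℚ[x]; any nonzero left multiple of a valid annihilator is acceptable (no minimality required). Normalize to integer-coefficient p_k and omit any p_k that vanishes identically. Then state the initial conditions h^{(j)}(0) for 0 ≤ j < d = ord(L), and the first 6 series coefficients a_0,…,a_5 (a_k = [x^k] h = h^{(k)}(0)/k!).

L = (-3 - 4·x) + (1 + 4·x)·Dx  (order 1).
h: a_k = 8, 24, 4, 76/3, -53, 2371/15, …
ICs: h(0) = 8.

f: a_k = 4, 8, -8, 16, -40, 112, …
g: a_k = 2, 2, 1, 1/3, 1/12, 1/60, …
Sym-product of L_f,L_g gives L₀ (≤ ord 1).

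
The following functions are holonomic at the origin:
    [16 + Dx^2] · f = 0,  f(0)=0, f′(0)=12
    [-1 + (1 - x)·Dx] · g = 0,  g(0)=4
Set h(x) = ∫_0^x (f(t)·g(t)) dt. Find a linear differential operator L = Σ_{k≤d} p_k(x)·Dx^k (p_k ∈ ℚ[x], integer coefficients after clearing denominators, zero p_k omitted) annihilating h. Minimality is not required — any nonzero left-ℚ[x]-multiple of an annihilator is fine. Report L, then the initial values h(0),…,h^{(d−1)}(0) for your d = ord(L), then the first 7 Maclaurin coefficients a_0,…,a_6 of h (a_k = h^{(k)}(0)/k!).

f: a_k = 0, 12, 0, -32, 0, 128/5, 0, …
g: a_k = 4, 4, 4, 4, 4, 4, 4, …
f·g: L₀ = L_f ⊗_s L_g, ord ≤ 2·1.
∫: right-multiply L₀ by Dx.
L = (-16 + 16·x)·Dx + 2·Dx^2 + (-1 + x)·Dx^3  (order 3).
h: a_k = 0, 0, 24, 16, -20, -16, 56/15, …
ICs: h(0) = 0, h′(0) = 0, h′′(0) = 48.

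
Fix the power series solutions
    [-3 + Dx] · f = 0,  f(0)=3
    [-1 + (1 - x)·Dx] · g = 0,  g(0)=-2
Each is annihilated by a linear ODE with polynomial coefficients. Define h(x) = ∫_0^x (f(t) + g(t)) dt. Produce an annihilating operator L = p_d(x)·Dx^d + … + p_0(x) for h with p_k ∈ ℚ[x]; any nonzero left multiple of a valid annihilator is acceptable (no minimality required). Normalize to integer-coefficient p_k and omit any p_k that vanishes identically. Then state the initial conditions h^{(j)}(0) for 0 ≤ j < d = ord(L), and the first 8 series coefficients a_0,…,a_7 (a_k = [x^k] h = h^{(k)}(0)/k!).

f: a_k = 3, 9, 27/2, 27/2, 81/8, 243/40, 243/80, 729/560, …
g: a_k = -2, -2, -2, -2, -2, -2, -2, -2, …
f+g: L₀ = lclm(L_f,L_g), ord ≤ 1+1.
h=∫₀ˣh₀: take L = L₀·Dx.
L = (-3 + 9·x)·Dx + (7 - 18·x + 9·x^2)·Dx^2 + (-2 + 5·x - 3·x^2)·Dx^3  (order 3).
h: a_k = 0, 1, 7/2, 23/6, 23/8, 13/8, 163/240, 83/560, …
ICs: h(0) = 0, h′(0) = 1, h′′(0) = 7.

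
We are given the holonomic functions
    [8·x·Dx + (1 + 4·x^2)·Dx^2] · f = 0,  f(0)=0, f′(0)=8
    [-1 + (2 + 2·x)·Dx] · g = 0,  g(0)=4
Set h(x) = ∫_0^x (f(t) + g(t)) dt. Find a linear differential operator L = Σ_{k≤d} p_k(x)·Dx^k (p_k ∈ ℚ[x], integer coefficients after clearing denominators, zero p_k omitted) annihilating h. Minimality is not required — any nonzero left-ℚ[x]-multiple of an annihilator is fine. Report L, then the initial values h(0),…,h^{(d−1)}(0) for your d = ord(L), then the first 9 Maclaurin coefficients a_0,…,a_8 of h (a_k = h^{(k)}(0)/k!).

f: a_k = 0, 8, 0, -32/3, 0, 128/5, 0, -512/7, 0, …
g: a_k = 4, 2, -1/2, 1/4, -5/32, 7/64, -21/256, 33/512, -429/8192, …
Sum ⇒ L₀ = lclm(L_f,L_g) in ℚ(x)⟨Dx⟩.
Integrate: L := L₀·Dx.
L = (-16 - 40·x + 192·x^2 + 96·x^3)·Dx^2 + (-35 - 64·x + 328·x^2 + 768·x^3 + 336·x^4)·Dx^3 + (-2 + 30·x + 48·x^2 + 144·x^3 + 224·x^4 + 96·x^5)·Dx^4  (order 4).
h: a_k = 0, 4, 5, -1/6, -125/48, -1/32, 8227/1920, -3/256, -261913/28672, …
ICs: h(0) = 0, h′(0) = 4, h′′(0) = 10, h′′′(0) = -1.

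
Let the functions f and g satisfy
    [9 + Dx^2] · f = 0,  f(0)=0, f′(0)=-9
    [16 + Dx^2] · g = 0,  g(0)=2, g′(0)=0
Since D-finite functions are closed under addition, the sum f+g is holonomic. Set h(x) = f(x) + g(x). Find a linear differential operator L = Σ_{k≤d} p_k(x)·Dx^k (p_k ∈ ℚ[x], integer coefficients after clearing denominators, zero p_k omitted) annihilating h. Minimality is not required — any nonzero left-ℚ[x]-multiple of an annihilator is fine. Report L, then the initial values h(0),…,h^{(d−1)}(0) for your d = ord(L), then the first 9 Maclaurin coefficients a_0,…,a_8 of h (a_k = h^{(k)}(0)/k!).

L = 144 + 25·Dx^2 + Dx^4  (order 4).
h: a_k = 2, -9, -16, 27/2, 64/3, -243/40, -512/45, 729/560, 1024/315, …
ICs: h(0) = 2, h′(0) = -9, h′′(0) = -32, h′′′(0) = 81.

f: a_k = 0, -9, 0, 27/2, 0, -243/40, 0, 729/560, 0, …
g: a_k = 2, 0, -16, 0, 64/3, 0, -512/45, 0, 1024/315, …
f+g: L₀ = lclm(L_f,L_g), ord ≤ 2+2.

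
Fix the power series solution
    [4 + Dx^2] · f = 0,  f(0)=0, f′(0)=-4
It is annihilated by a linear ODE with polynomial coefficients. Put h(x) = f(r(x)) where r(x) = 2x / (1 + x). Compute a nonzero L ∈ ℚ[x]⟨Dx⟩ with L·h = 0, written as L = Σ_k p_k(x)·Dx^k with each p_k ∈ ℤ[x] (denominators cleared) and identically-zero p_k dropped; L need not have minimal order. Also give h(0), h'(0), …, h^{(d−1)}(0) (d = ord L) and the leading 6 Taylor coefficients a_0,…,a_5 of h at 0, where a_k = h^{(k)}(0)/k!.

f: a_k = 0, -4, 0, 8/3, 0, -8/15, …
L₀ from L_f via x↦r, Dx↦r'^{-1}Dx.
L = 16 + (2 + 6·x + 6·x^2 + 2·x^3)·Dx + (1 + 4·x + 6·x^2 + 4·x^3 + x^4)·Dx^2  (order 2).
h: a_k = 0, -8, 8, 40/3, -56, 1544/15, …
ICs: h(0) = 0, h′(0) = -8.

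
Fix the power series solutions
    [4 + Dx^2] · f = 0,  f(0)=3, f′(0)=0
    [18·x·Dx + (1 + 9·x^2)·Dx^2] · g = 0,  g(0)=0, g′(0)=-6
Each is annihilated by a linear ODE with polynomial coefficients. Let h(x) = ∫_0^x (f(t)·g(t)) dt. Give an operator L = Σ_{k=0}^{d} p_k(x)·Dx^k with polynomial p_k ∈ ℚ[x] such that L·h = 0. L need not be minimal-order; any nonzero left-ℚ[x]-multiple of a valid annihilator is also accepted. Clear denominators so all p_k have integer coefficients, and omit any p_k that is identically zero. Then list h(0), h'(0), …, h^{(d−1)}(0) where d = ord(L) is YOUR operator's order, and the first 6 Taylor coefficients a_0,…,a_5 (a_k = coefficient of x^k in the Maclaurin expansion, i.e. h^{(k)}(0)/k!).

L = (2080 + 50256·x^2 + 89424·x^4 + 186624·x^6 + 419904·x^8)·Dx + (3168·x + 38880·x^3 + 139968·x^5 + 419904·x^7)·Dx^2 + (572 + 13788·x^2 + 33048·x^4 + 93312·x^6 + 209952·x^8)·Dx^3 + (792·x + 9720·x^3 + 34992·x^5 + 104976·x^7)·Dx^4 + (13 + 306·x^2 + 2673·x^4 + 11664·x^6 + 26244·x^8)·Dx^5  (order 5).
h: a_k = 0, 0, -9, 0, 45/2, 0, …
ICs: h(0) = 0, h′(0) = 0, h′′(0) = -18, h′′′(0) = 0, h′′′′(0) = 540.

f: a_k = 3, 0, -6, 0, 2, 0, …
g: a_k = 0, -6, 0, 18, 0, -486/5, …
Product ⇒ symmetric product L₀, ord ≤ 4.
h=∫h₀ ⇒ L = L₀·Dx.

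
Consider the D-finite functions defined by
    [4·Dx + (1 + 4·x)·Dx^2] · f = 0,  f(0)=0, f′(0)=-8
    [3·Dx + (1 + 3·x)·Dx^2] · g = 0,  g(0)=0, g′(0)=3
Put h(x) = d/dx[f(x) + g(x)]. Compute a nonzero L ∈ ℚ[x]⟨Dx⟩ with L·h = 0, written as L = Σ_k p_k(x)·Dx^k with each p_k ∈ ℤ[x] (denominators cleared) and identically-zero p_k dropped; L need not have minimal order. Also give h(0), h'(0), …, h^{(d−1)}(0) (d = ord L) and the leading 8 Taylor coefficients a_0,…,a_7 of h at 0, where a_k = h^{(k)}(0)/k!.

L = 24 + (14 + 48·x)·Dx + (1 + 7·x + 12·x^2)·Dx^2  (order 2).
h: a_k = -5, 23, -101, 431, -1805, 7463, -30581, 124511, …
ICs: h(0) = -5, h′(0) = 23.

f: a_k = 0, -8, 16, -128/3, 128, -2048/5, 4096/3, -32768/7, …
g: a_k = 0, 3, -9/2, 9, -81/4, 243/5, -243/2, 2187/7, …
Sum ⇒ L₀ = lclm(L_f,L_g) in ℚ(x)⟨Dx⟩.
h=h₀': d/dx-closure on L₀ ⇒ L.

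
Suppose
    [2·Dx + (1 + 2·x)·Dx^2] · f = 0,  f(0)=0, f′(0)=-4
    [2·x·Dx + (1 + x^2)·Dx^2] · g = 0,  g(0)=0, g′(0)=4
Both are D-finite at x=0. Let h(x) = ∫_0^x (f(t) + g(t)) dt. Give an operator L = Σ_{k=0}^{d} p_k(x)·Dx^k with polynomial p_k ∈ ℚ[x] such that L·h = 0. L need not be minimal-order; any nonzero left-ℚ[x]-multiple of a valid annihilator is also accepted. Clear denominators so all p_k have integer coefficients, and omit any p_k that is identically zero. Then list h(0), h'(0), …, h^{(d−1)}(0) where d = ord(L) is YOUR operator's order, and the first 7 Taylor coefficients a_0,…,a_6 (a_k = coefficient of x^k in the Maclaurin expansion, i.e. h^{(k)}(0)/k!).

f: a_k = 0, -4, 4, -16/3, 8, -64/5, 64/3, …
g: a_k = 0, 4, 0, -4/3, 0, 4/5, 0, …
h₀=f+g: left-lcm gives L₀, ord ≤ 4.
h=∫h₀ ⇒ L = L₀·Dx.
L = (-2 - 12·x + 6·x^2 + 4·x^3)·Dx^2 + (-5 - 4·x - 9·x^2 + 12·x^3 + 8·x^4)·Dx^3 + (-1 - x + 2·x^2 + x^3 + 3·x^4 + 2·x^5)·Dx^4  (order 4).
h: a_k = 0, 0, 0, 4/3, -5/3, 8/5, -2, …
ICs: h(0) = 0, h′(0) = 0, h′′(0) = 0, h′′′(0) = 8.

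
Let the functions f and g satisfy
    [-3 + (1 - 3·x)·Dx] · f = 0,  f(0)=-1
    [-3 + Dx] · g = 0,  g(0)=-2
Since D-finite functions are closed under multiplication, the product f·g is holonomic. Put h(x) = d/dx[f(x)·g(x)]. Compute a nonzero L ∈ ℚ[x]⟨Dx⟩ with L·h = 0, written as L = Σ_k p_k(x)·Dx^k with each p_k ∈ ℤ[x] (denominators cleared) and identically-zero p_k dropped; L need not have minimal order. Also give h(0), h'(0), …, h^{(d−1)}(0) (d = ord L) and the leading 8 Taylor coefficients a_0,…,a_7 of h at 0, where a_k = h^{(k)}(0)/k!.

f: a_k = -1, -3, -9, -27, -81, -243, -729, -2187, …
g: a_k = -2, -6, -9, -9, -27/4, -81/20, -81/40, -243/280, …
f·g: L₀ = L_f ⊗_s L_g, ord ≤ 1·1.
h=h₀': d/dx-closure on L₀ ⇒ L.
L = (15 - 36·x + 27·x^2) + (-2 + 9·x - 9·x^2)·Dx  (order 1).
h: a_k = 12, 90, 432, 1755, 13203/2, 475551/20, 166455/2, 79899129/280, …
ICs: h(0) = 12.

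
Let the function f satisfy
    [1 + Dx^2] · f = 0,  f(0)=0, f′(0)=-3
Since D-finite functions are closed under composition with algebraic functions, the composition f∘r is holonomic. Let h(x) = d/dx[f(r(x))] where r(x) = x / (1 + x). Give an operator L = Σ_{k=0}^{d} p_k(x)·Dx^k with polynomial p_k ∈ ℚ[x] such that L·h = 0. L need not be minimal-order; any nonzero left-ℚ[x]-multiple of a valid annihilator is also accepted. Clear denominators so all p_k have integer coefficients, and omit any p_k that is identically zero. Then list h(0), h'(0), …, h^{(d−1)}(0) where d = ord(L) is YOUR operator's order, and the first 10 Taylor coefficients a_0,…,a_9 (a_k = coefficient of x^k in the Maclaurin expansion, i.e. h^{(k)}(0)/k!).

L = (7 + 12·x + 6·x^2) + (6 + 18·x + 18·x^2 + 6·x^3)·Dx + (1 + 4·x + 6·x^2 + 4·x^3 + x^4)·Dx^2  (order 2).
h: a_k = -3, 6, -15/2, 6, -1/8, -45/4, 6931/240, -1591/30, 224179/2688, -159935/1344, …
ICs: h(0) = -3, h′(0) = 6.

f: a_k = 0, -3, 0, 1/2, 0, -1/40, 0, 1/1680, 0, -1/120960, …
h₀=f(r): pull back L_f along r ⇒ L₀.
Derive L from L₀ (diff closure).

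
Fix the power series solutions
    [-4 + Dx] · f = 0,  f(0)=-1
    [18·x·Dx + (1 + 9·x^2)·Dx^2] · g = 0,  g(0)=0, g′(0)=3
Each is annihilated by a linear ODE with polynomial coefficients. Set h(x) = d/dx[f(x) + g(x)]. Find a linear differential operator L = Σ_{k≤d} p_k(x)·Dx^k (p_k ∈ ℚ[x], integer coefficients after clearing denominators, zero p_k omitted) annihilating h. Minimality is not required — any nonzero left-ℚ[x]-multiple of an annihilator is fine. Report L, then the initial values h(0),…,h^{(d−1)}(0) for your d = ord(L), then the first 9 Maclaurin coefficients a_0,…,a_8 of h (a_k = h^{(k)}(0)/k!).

f: a_k = -1, -4, -8, -32/3, -32/3, -128/15, -256/45, -1024/315, -512/315, …
g: a_k = 0, 3, 0, -9, 0, 243/5, 0, -2187/7, 0, …
f+g: L₀ = lclm(L_f,L_g), ord ≤ 1+2.
Derive L from L₀ (diff closure).
L = (36 - 144·x - 972·x^2 - 1296·x^3) + (-17 + 99·x^2 - 648·x^4)·Dx + (2 + 9·x + 36·x^2 + 81·x^3 + 162·x^4)·Dx^2  (order 2).
h: a_k = -1, -16, -59, -128/3, 601/3, -512/15, -99439/45, -4096/315, 6198097/315, …
ICs: h(0) = -1, h′(0) = -16.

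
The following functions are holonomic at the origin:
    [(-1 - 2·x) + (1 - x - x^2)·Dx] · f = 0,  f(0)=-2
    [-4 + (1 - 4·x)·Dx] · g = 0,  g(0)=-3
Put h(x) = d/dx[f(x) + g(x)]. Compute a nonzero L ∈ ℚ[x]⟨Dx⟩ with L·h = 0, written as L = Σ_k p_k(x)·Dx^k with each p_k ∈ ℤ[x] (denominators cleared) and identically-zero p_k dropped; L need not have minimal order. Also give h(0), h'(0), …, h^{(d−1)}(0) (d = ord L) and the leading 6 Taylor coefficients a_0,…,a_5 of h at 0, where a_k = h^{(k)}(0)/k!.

L = (120 + 192·x + 432·x^2 - 96·x^3 + 96·x^4) + (-39 - 48·x + 210·x^2 + 252·x^3 - 48·x^4 + 96·x^5)·Dx + (2 - x - 42·x^2 + 54·x^3 + 7·x^4 + 16·x^6)·Dx^2  (order 2).
h: a_k = -14, -104, -594, -3112, -15440, -73884, …
ICs: h(0) = -14, h′(0) = -104.

f: a_k = -2, -2, -4, -6, -10, -16, …
g: a_k = -3, -12, -48, -192, -768, -3072, …
Sum ⇒ L₀ = lclm(L_f,L_g) in ℚ(x)⟨Dx⟩.
h₀' ⇒ L via d/dx closure of L₀.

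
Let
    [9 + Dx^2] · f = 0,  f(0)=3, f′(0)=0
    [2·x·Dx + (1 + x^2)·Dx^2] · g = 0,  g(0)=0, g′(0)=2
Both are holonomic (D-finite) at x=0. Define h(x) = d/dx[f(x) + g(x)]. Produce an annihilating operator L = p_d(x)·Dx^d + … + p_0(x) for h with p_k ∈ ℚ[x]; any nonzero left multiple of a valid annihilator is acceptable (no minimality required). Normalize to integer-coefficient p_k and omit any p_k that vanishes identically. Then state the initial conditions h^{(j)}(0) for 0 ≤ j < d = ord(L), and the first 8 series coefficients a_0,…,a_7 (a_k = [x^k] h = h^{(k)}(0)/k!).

f: a_k = 3, 0, -27/2, 0, 81/8, 0, -243/80, 0, …
g: a_k = 0, 2, 0, -2/3, 0, 2/5, 0, -2/7, …
f+g: L₀ = lclm(L_f,L_g), ord ≤ 2+2.
h₀' ⇒ L via d/dx closure of L₀.
L = (-54·x + 540·x^3 + 162·x^5) + (63 + 279·x^2 + 297·x^4 + 81·x^6)·Dx + (-6·x + 60·x^3 + 18·x^5)·Dx^2 + (7 + 31·x^2 + 33·x^4 + 9·x^6)·Dx^3  (order 3).
h: a_k = 2, -27, -2, 81/2, 2, -729/40, -2, 2187/560, …
ICs: h(0) = 2, h′(0) = -27, h′′(0) = -4.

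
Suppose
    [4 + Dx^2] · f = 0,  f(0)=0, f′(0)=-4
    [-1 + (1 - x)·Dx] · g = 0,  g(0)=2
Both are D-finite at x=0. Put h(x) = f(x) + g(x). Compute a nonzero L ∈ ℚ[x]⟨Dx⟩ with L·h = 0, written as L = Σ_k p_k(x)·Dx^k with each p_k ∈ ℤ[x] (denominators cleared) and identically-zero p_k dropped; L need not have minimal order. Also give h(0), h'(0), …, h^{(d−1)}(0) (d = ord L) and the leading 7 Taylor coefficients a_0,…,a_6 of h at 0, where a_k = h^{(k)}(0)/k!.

L = (-20 + 16·x - 8·x^2) + (12 - 28·x + 24·x^2 - 8·x^3)·Dx + (-5 + 4·x - 2·x^2)·Dx^2 + (3 - 7·x + 6·x^2 - 2·x^3)·Dx^3  (order 3).
h: a_k = 2, -2, 2, 14/3, 2, 22/15, 2, …
ICs: h(0) = 2, h′(0) = -2, h′′(0) = 4.

f: a_k = 0, -4, 0, 8/3, 0, -8/15, 0, …
g: a_k = 2, 2, 2, 2, 2, 2, 2, …
h₀=f+g: left-lcm gives L₀, ord ≤ 3.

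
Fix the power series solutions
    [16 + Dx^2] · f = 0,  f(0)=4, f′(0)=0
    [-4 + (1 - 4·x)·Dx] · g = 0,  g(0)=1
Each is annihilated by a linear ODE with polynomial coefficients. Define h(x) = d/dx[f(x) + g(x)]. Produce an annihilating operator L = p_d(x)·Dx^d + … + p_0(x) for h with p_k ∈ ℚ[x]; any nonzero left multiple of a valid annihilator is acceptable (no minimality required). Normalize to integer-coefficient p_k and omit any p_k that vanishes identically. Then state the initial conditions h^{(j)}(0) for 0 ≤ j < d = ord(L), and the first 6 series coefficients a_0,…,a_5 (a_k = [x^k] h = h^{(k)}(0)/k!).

L = (1664 - 1024·x + 2048·x^2) + (-112 + 576·x - 768·x^2 + 1024·x^3)·Dx + (104 - 64·x + 128·x^2)·Dx^2 + (-7 + 36·x - 48·x^2 + 64·x^3)·Dx^3  (order 3).
h: a_k = 4, -32, 192, 3584/3, 5120, 366592/15, …
ICs: h(0) = 4, h′(0) = -32, h′′(0) = 384.

f: a_k = 4, 0, -32, 0, 128/3, 0, …
g: a_k = 1, 4, 16, 64, 256, 1024, …
Sum ⇒ L₀ = lclm(L_f,L_g) in ℚ(x)⟨Dx⟩.
h₀' ⇒ L via d/dx closure of L₀.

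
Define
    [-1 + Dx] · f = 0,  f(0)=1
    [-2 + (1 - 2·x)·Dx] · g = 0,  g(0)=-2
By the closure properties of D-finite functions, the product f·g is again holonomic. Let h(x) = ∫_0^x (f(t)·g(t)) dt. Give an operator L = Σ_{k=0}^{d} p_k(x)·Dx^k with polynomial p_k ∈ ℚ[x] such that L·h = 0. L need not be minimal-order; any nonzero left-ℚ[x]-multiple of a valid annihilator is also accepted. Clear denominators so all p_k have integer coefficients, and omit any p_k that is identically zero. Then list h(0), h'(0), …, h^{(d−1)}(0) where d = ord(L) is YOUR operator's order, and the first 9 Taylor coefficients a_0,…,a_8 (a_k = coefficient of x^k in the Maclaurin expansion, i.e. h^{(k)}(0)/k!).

L = (3 - 2·x)·Dx + (-1 + 2·x)·Dx^2  (order 2).
h: a_k = 0, -2, -3, -13/3, -79/12, -211/20, -6331/360, -75973/2520, -354541/6720, …
ICs: h(0) = 0, h′(0) = -2.

f: a_k = 1, 1, 1/2, 1/6, 1/24, 1/120, 1/720, 1/5040, 1/40320, …
g: a_k = -2, -4, -8, -16, -32, -64, -128, -256, -512, …
L₀ := L_f ⊗_s L_g (sym. prod.), ord ≤ 1.
Integrate: L := L₀·Dx.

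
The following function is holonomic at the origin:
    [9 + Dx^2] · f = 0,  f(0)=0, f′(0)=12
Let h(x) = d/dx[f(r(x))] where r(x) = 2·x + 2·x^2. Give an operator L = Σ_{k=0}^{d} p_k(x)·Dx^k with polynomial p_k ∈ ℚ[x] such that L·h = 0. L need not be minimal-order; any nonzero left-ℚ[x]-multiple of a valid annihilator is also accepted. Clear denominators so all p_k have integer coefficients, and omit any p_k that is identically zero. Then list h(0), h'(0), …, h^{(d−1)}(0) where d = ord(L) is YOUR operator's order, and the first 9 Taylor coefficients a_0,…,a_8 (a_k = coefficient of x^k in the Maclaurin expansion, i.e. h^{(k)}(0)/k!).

L = (48 + 288·x + 864·x^2 + 1152·x^3 + 576·x^4) + (-6 - 12·x)·Dx + (1 + 4·x + 4·x^2)·Dx^2  (order 2).
h: a_k = 24, 48, -432, -1728, -864, 6912, 82944/5, 41472/5, -1026432/35, …
ICs: h(0) = 24, h′(0) = 48.

f: a_k = 0, 12, 0, -18, 0, 81/10, 0, -243/140, 0, …
Substitute x→r, Dx→(1/r')Dx; clear ⇒ L₀.
h=h₀': d/dx-closure on L₀ ⇒ L.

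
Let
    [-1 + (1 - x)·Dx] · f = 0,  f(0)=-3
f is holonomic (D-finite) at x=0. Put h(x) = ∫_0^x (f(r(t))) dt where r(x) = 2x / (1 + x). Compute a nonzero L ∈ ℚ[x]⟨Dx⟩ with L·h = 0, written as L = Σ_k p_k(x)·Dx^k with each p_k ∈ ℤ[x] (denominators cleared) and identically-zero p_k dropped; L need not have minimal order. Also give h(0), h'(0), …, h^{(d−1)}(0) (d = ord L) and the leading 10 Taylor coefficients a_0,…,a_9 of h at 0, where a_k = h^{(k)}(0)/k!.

L = 2·Dx + (-1 + x^2)·Dx^2  (order 2).
h: a_k = 0, -3, -3, -2, -3/2, -6/5, -1, -6/7, -3/4, -2/3, …
ICs: h(0) = 0, h′(0) = -3.

f: a_k = -3, -3, -3, -3, -3, -3, -3, -3, -3, -3, …
Change of var in L_f (x↦r) gives L₀.
h=∫₀ˣh₀: take L = L₀·Dx.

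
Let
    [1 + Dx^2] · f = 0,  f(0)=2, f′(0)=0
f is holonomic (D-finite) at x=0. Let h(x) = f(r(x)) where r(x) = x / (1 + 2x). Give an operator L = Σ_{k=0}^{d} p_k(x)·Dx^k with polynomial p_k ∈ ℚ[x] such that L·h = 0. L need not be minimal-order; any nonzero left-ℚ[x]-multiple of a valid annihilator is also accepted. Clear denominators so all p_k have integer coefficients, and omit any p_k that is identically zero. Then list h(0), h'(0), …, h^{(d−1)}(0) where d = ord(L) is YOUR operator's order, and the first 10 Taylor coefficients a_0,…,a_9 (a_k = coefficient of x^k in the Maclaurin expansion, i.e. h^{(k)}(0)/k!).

f: a_k = 2, 0, -1, 0, 1/12, 0, -1/360, 0, 1/20160, 0, …
Change of var in L_f (x↦r) gives L₀.
L = 1 + (4 + 24·x + 48·x^2 + 32·x^3)·Dx + (1 + 8·x + 24·x^2 + 32·x^3 + 16·x^4)·Dx^2  (order 2).
h: a_k = 2, 0, -1, 4, -143/12, 94/3, -27601/360, 1787/10, -8095583/20160, 1103647/1260, …
ICs: h(0) = 2, h′(0) = 0.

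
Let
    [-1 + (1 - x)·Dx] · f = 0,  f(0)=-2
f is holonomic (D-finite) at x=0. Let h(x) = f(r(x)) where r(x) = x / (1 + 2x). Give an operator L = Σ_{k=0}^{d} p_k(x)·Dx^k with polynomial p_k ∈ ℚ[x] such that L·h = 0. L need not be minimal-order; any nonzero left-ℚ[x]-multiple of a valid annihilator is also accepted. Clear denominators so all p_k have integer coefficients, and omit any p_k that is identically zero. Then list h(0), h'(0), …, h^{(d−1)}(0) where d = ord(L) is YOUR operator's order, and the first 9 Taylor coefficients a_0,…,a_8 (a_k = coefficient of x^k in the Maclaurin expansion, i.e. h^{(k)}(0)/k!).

f: a_k = -2, -2, -2, -2, -2, -2, -2, -2, -2, …
Substitute x→r, Dx→(1/r')Dx; clear ⇒ L₀.
L = -1 + (1 + 3·x + 2·x^2)·Dx  (order 1).
h: a_k = -2, -2, 2, -2, 2, -2, 2, -2, 2, …
ICs: h(0) = -2.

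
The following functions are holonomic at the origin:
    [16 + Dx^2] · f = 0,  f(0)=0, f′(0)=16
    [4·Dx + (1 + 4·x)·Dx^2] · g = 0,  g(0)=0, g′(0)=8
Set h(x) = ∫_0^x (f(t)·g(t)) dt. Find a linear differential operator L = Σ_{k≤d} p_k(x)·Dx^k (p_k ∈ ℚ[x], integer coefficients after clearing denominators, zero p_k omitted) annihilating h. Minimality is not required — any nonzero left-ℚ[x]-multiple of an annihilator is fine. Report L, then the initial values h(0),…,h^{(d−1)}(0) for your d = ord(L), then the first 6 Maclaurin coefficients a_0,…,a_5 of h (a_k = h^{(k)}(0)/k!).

f: a_k = 0, 16, 0, -128/3, 0, 512/15, …
g: a_k = 0, 8, -16, 128/3, -128, 2048/5, …
Product ⇒ symmetric product L₀, ord ≤ 4.
Integrate: L := L₀·Dx.
L = (-768 + 6144·x + 77824·x^2 + 262144·x^3 + 262144·x^4)·Dx + (256 + 5120·x + 24576·x^2 + 32768·x^3)·Dx^2 + (1280·x + 10752·x^2 + 32768·x^3 + 32768·x^4)·Dx^3 + (16 + 320·x + 1536·x^2 + 2048·x^3)·Dx^4 + (3 + 56·x + 368·x^2 + 1024·x^3 + 1024·x^4)·Dx^5  (order 5).
h: a_k = 0, 0, 0, 128/3, -64, 1024/15, …
ICs: h(0) = 0, h′(0) = 0, h′′(0) = 0, h′′′(0) = 256, h′′′′(0) = -1536.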